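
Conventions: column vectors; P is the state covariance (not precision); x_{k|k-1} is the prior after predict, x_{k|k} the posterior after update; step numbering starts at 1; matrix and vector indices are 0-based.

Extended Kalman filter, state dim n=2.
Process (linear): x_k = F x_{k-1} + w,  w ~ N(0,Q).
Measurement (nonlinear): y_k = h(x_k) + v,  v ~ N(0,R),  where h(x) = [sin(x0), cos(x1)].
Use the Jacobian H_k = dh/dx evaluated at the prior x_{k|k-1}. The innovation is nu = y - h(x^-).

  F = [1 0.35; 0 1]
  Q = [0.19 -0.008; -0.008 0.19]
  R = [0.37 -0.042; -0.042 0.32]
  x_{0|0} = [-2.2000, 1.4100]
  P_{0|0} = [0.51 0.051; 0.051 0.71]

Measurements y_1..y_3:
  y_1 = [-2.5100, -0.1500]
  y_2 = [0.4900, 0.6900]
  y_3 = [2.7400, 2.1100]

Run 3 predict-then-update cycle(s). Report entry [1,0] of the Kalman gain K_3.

step 1: x^-=[-1.7065, 1.4100]  P^-=[0.8227 0.2915; 0.2915 0.9000]  H_jac=[-0.1353 0.0000; 0.0000 -0.9871]  S=[0.3851 -0.0031; -0.0031 1.1969]  K=[-0.2910 -0.2411; -0.1083 -0.7425]  nu=[-1.5192, -0.3101]  x^+=[-1.1897, 1.8048]  P^+=[0.7209 0.0658; 0.0658 0.2361]
step 2: x^-=[-0.5580, 1.8048]  P^-=[0.9859 0.1404; 0.1404 0.4261]  H_jac=[0.8483 0.0000; 0.0000 -0.9727]  S=[1.0795 -0.1579; -0.1579 0.7232]  K=[0.7718 -0.0204; 0.0274 -0.5672]  nu=[1.0195, 0.9219]  x^+=[0.2100, 1.3099]  P^+=[0.3376 0.0400; 0.0400 0.1878]
step 3: x^-=[0.6685, 1.3099]  P^-=[0.5786 0.0977; 0.0977 0.3778]  H_jac=[0.7848 0.0000; 0.0000 -0.9662]  S=[0.7264 -0.1161; -0.1161 0.6726]  K=[0.6198 -0.0334; 0.0194 -0.5393]  nu=[2.1202, 1.8521]  x^+=[1.9208, 0.3523]  P^+=[0.2940 0.0380; 0.0380 0.1795]

K[1,0] = 0.0194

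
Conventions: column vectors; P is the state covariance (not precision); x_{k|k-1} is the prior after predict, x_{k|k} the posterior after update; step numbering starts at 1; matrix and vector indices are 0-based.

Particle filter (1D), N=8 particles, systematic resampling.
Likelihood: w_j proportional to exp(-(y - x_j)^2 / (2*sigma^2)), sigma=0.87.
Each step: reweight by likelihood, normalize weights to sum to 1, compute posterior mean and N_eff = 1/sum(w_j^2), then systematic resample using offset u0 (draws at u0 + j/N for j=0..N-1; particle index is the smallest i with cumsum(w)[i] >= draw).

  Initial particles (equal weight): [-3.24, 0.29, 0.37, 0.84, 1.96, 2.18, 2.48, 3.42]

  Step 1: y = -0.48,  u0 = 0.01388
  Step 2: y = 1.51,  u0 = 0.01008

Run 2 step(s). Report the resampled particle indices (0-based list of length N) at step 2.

step 1: w=[0.0040, 0.4093, 0.3758, 0.1916, 0.0119, 0.0057, 0.0019, 0.0000]  mean=0.4461  Neff=2.8932  idx=[1, 1, 1, 1, 2, 2, 2, 3]
step 2: w=[0.1065, 0.1065, 0.1065, 0.1065, 0.1207, 0.1207, 0.1207, 0.2117]  mean=0.4354  Neff=7.4661  idx=[0, 1, 2, 3, 4, 5, 6, 7]

resampled_idx = [0, 1, 2, 3, 4, 5, 6, 7]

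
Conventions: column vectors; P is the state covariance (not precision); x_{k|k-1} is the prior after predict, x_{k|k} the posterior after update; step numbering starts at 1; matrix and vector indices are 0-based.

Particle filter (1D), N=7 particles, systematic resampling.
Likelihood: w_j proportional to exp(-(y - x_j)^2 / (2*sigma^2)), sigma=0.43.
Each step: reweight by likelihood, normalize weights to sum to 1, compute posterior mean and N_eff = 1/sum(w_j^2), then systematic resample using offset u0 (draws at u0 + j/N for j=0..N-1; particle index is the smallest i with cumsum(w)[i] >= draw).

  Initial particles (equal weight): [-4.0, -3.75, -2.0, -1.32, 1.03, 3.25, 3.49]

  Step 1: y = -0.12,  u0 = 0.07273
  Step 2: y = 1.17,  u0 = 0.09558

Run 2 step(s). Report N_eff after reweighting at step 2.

step 1: w=[0.0000, 0.0000, 0.0015, 0.4206, 0.5779, 0.0000, 0.0000]  mean=0.0371  Neff=1.9573  idx=[3, 3, 3, 4, 4, 4, 4]
step 2: w=[0.0000, 0.0000, 0.0000, 0.2500, 0.2500, 0.2500, 0.2500]  mean=1.0300  Neff=4.0000  idx=[3, 3, 4, 5, 5, 6, 6]

N_eff = 4.0000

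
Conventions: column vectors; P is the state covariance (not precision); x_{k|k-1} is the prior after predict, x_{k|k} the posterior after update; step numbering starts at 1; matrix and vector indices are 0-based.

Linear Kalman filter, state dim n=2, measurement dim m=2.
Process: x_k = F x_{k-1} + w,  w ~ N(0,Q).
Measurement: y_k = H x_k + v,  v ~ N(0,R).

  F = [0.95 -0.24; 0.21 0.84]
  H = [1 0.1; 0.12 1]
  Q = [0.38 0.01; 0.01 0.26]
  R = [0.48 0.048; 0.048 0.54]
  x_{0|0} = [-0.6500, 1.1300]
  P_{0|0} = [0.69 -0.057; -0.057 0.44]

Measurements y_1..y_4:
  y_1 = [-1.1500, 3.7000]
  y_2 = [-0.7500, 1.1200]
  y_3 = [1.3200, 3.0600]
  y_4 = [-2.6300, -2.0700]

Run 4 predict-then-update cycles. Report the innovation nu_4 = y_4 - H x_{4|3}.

step 1: x^-=[-0.8887, 0.8127]  P^-=[1.0541 0.0163; 0.0163 0.5808]  S=[1.5431 0.2491; 0.2491 1.1399]  K=[0.6882 -0.0251; -0.0356 0.5190]  nu=[-0.3426, 2.9939]  x^+=[-1.1996, 2.3787]  P^+=[0.3311 -0.0203; -0.0203 0.2810]
step 2: x^-=[-1.7105, 1.7462]  P^-=[0.7043 0.0043; 0.0043 0.4657]  S=[1.1898 0.1834; 0.1834 1.0169]  K=[0.5954 -0.0201; -0.0287 0.4637]  nu=[0.7859, -0.4210]  x^+=[-1.2341, 1.5285]  P^+=[0.2865 -0.0166; -0.0166 0.2510]
step 3: x^-=[-1.5393, 1.0247]  P^-=[0.6606 0.0041; 0.0041 0.4439]  S=[1.1459 0.1758; 0.1758 0.9944]  K=[0.5797 -0.0186; -0.0270 0.4516]  nu=[2.7568, 2.2200]  x^+=[0.0175, 1.9530]  P^+=[0.2789 -0.0157; -0.0157 0.2445]
step 4: x^-=[-0.4521, 1.6442]  P^-=[0.6530 0.0046; 0.0046 0.4393]  S=[1.1383 0.1750; 0.1750 0.9898]  K=[0.5768 -0.0181; -0.0264 0.4490]  nu=[-2.3424, -3.6600]  x^+=[-1.7369, 0.0626]  P^+=[0.2776 -0.0154; -0.0154 0.2431]

innov = [-2.3424, -3.6600]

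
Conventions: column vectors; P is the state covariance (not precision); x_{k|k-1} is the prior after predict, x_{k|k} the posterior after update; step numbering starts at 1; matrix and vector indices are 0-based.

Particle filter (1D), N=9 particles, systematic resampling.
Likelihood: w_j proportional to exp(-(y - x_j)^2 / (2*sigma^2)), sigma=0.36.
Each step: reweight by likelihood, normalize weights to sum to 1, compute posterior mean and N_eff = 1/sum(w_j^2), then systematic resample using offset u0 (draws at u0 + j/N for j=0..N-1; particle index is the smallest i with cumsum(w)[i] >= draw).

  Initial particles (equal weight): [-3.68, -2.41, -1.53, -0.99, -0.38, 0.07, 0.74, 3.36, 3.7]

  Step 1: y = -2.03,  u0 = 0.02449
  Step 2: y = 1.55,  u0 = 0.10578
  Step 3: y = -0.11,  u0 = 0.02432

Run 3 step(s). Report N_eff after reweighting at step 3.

step 1: w=[0.0000, 0.5909, 0.3932, 0.0159, 0.0000, 0.0000, 0.0000, 0.0000, 0.0000]  mean=-2.0414  Neff=1.9842  idx=[1, 1, 1, 1, 1, 1, 2, 2, 2]
step 2: w=[0.0000, 0.0000, 0.0000, 0.0000, 0.0000, 0.0000, 0.3333, 0.3333, 0.3333]  mean=-1.5300  Neff=3.0000  idx=[6, 6, 6, 7, 7, 7, 8, 8, 8]
step 3: w=[0.1111, 0.1111, 0.1111, 0.1111, 0.1111, 0.1111, 0.1111, 0.1111, 0.1111]  mean=-1.5300  Neff=9.0000  idx=[0, 1, 2, 3, 4, 5, 6, 7, 8]

N_eff = 9.0000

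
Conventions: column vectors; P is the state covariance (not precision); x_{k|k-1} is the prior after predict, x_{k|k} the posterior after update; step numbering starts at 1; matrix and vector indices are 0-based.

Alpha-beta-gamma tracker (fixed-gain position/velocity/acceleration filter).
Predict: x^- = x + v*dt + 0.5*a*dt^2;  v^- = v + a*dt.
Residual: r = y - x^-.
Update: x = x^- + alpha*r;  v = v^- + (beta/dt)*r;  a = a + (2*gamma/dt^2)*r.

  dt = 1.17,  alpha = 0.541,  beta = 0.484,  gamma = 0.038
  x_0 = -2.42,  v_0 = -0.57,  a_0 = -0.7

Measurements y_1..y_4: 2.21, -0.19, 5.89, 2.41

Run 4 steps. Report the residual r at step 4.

resid = -3.3189

step 1: x_pred=-3.5660  r=5.7760  x^+=-0.4412  v^+=1.0004  a^+=-0.3793
step 2: x_pred=0.4696  r=-0.6596  x^+=0.1128  v^+=0.2837  a^+=-0.4159
step 3: x_pred=0.1600  r=5.7300  x^+=3.2599  v^+=2.1674  a^+=-0.0978
step 4: x_pred=5.7289  r=-3.3189  x^+=3.9334  v^+=0.6800  a^+=-0.2821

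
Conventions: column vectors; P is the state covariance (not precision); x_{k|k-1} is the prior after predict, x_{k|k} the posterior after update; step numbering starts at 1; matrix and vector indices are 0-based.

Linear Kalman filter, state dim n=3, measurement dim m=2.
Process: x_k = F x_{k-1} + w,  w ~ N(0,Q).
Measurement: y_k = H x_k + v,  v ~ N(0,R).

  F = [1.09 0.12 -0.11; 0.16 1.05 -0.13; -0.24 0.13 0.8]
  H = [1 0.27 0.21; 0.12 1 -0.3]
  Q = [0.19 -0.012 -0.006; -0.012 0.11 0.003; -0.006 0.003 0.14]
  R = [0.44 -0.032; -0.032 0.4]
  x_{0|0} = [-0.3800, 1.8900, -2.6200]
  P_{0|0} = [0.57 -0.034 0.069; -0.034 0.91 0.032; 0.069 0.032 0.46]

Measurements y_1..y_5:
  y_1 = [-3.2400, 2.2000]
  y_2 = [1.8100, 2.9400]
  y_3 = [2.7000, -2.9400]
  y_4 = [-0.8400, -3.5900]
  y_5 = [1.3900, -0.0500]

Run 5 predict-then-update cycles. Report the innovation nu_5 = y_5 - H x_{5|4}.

innov = [2.2678, 1.5822]

step 1: x^-=[0.1008, 2.2643, -1.7591]  P^-=[0.8596 0.1539 -0.1206; 0.1539 1.1126 0.1027; -0.1206 0.1027 0.4649]  S=[1.4453 0.5475; 0.5475 1.5508]  K=[0.6169 -0.0287; 0.0698 0.6848; 0.0182 -0.0395]  nu=[-3.5828, -0.6041]  x^+=[-2.0919, 1.6005, -1.8005]  P^+=[0.3278 -0.1081 -0.1250; -0.1081 0.3259 0.1375; -0.1250 0.1375 0.4628]
step 2: x^-=[-1.8901, 1.5799, -0.7303]  P^-=[0.5878 -0.0310 -0.2407; -0.0310 0.4169 0.1050; -0.2407 0.1050 0.5439]  S=[0.9762 0.1645; 0.1645 0.8212]  K=[0.5369 0.0285; 0.0288 0.4590; -0.0855 -0.0889]  nu=[3.4269, 1.3678]  x^+=[-0.0110, 2.3063, -1.1449]  P^+=[0.3006 -0.0975 -0.1855; -0.0975 0.2387 0.1478; -0.1855 0.1478 0.5278]
step 3: x^-=[0.3907, 2.5687, -0.6135]  P^-=[0.5721 -0.0252 -0.2930; -0.0252 0.3244 0.0838; -0.2930 0.0838 0.6072]  S=[0.9353 0.1512; 0.1512 0.7521]  K=[0.5275 0.0685; 0.0225 0.3894; -0.1282 -0.1518]  nu=[1.7446, -5.7396]  x^+=[0.9177, 0.3731, 0.0340]  P^+=[0.2974 -0.0877 -0.2085; -0.0877 0.2073 0.1390; -0.2085 0.1390 0.5686]
step 4: x^-=[1.0414, 0.5341, -0.1446]  P^-=[0.5765 -0.0130 -0.3164; -0.0130 0.2970 0.0622; -0.3164 0.0622 0.6390]  S=[0.9335 0.1587; 0.1587 0.7451]  K=[0.5273 0.0905; 0.0237 0.3664; -0.1442 -0.1940]  nu=[-1.9952, -4.2925]  x^+=[-0.3993, -1.0858, 0.9759]  P^+=[0.2957 -0.0804 -0.2140; -0.0804 0.1937 0.1275; -0.2140 0.1275 0.5826]
step 5: x^-=[-0.6729, -1.3309, 0.7354]  P^-=[0.5782 -0.0038 -0.3226; -0.0038 0.2880 0.0469; -0.3226 0.0469 0.6469]  S=[0.9355 0.1652; 0.1652 0.7487]  K=[0.5268 0.1006; 0.0261 0.3595; -0.1480 -0.2156]  nu=[2.2678, 1.5822]  x^+=[0.6809, -0.7028, 0.0587]  P^+=[0.2935 -0.0755 -0.2122; -0.0755 0.1875 0.1183; -0.2122 0.1183 0.5811]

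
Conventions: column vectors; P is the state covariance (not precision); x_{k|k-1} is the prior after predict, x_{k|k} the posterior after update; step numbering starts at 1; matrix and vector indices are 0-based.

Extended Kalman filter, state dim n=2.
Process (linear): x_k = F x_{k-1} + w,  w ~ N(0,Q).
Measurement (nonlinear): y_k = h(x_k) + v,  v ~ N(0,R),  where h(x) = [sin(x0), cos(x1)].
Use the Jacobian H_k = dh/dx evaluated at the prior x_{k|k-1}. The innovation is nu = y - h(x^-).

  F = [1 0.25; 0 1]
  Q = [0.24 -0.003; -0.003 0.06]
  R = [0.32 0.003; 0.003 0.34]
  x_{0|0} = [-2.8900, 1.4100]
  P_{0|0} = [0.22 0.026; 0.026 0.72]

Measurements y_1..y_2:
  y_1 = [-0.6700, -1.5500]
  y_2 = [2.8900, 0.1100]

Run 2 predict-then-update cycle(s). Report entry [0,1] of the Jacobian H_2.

H_jac[0,1] = 0.0000

step 1: x^-=[-2.5375, 1.4100]  P^-=[0.5180 0.2030; 0.2030 0.7800]  H_jac=[-0.8230 0.0000; 0.0000 -0.9871]  S=[0.6709 0.1679; 0.1679 1.1000]  K=[-0.6133 -0.0885; -0.0768 -0.6882]  nu=[-0.1020, -1.7101]  x^+=[-2.3235, 2.5948]  P^+=[0.2388 0.0324; 0.0324 0.2373]
step 2: x^-=[-1.6748, 2.5948]  P^-=[0.5098 0.0887; 0.0887 0.2973]  H_jac=[-0.1039 0.0000; 0.0000 -0.5200]  S=[0.3255 0.0078; 0.0078 0.4204]  K=[-0.1601 -0.1067; -0.0195 -0.3674]  nu=[3.8846, 0.9642]  x^+=[-2.3997, 2.1648]  P^+=[0.4964 0.0707; 0.0707 0.2403]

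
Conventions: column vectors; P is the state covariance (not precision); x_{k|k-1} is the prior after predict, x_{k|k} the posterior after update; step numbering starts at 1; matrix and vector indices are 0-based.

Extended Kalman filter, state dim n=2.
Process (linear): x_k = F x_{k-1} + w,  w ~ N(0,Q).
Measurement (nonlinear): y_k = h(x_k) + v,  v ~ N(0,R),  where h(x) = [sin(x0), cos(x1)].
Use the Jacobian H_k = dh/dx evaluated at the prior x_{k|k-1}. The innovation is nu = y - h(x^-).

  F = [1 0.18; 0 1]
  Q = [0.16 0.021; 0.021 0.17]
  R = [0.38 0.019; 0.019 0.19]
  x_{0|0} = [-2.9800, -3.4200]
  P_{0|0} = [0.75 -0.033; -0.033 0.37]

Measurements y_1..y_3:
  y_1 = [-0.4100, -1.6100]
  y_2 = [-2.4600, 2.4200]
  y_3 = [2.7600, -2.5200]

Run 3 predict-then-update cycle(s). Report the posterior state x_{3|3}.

step 1: x^-=[-3.5956, -3.4200]  P^-=[0.9101 0.0546; 0.0546 0.5400]  H_jac=[-0.8987 0.0000; 0.0000 -0.2748]  S=[1.1151 0.0325; 0.0325 0.2308]  K=[-0.7346 0.0384; -0.0254 -0.6395]  nu=[-0.8486, -0.6485]  x^+=[-2.9971, -2.9838]  P^+=[0.3098 0.0242; 0.0242 0.4439]
step 2: x^-=[-3.5342, -2.9838]  P^-=[0.4929 0.1251; 0.1251 0.6139]  H_jac=[-0.9239 0.0000; 0.0000 0.1572]  S=[0.8008 0.0008; 0.0008 0.2052]  K=[-0.5688 0.0982; -0.1449 0.4708]  nu=[-2.8426, 3.4076]  x^+=[-1.5827, -0.9675]  P^+=[0.2319 0.0499; 0.0499 0.5517]
step 3: x^-=[-1.7569, -0.9675]  P^-=[0.4278 0.1702; 0.1702 0.7217]  H_jac=[-0.1850 0.0000; 0.0000 0.8235]  S=[0.3946 -0.0069; -0.0069 0.6794]  K=[-0.1970 0.2043; -0.0644 0.8741]  nu=[3.7427, -3.0874]  x^+=[-3.1248, -3.9073]  P^+=[0.3836 0.0426; 0.0426 0.2002]

x_post = [-3.1248, -3.9073]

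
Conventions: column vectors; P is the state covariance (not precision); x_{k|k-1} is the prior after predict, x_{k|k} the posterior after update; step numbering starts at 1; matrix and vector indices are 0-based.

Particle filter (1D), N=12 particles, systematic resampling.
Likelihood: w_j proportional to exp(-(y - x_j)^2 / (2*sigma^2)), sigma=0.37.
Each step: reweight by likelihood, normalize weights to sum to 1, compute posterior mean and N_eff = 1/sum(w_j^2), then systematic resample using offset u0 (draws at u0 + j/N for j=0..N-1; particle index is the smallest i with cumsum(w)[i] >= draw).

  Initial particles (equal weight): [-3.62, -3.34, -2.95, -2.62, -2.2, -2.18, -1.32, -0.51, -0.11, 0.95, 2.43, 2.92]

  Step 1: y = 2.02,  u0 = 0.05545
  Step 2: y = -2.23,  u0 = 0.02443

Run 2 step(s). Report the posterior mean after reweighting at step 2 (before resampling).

step 1: w=[0.0000, 0.0000, 0.0000, 0.0000, 0.0000, 0.0000, 0.0000, 0.0000, 0.0000, 0.0251, 0.8896, 0.0853]  mean=2.4346  Neff=1.2512  idx=[10, 10, 10, 10, 10, 10, 10, 10, 10, 10, 10, 11]
step 2: w=[0.0909, 0.0909, 0.0909, 0.0909, 0.0909, 0.0909, 0.0909, 0.0909, 0.0909, 0.0909, 0.0909, 0.0000]  mean=2.4300  Neff=11.0000  idx=[0, 1, 2, 3, 3, 4, 5, 6, 7, 8, 9, 10]

post_mean = 2.4300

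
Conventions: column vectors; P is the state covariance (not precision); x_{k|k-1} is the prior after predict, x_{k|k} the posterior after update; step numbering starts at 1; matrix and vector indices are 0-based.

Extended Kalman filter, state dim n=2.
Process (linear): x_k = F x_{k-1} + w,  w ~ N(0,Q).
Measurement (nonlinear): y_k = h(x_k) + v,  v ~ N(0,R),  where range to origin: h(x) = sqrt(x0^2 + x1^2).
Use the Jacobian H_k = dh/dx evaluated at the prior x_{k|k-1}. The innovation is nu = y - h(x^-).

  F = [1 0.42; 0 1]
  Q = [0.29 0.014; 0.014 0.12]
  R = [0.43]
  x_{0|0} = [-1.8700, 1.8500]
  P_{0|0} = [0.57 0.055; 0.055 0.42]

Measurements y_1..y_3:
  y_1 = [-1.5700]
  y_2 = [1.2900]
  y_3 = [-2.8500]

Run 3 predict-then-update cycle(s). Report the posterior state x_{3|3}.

step 1: x^-=[-1.0930, 1.8500]  P^-=[0.9803 0.2454; 0.2454 0.5400]  H_jac=[-0.5087 0.8610]  S=[0.8690]  K=[-0.3307; 0.3914]  nu=[-3.7188]  x^+=[0.1367, 0.3946]  P^+=[0.8853 0.3579; 0.3579 0.4069]
step 2: x^-=[0.3025, 0.3946]  P^-=[1.5476 0.5428; 0.5428 0.5269]  H_jac=[0.6084 0.7937]  S=[1.8588]  K=[0.7383; 0.4026]  nu=[0.7928]  x^+=[0.8878, 0.7138]  P^+=[0.5345 -0.0097; -0.0097 0.2256]
step 3: x^-=[1.1876, 0.7138]  P^-=[0.8561 0.0990; 0.0990 0.3456]  H_jac=[0.8571 0.5152]  S=[1.2381]  K=[0.6339; 0.2123]  nu=[-4.2356]  x^+=[-1.4973, -0.1856]  P^+=[0.3587 -0.0676; -0.0676 0.2898]

x_post = [-1.4973, -0.1856]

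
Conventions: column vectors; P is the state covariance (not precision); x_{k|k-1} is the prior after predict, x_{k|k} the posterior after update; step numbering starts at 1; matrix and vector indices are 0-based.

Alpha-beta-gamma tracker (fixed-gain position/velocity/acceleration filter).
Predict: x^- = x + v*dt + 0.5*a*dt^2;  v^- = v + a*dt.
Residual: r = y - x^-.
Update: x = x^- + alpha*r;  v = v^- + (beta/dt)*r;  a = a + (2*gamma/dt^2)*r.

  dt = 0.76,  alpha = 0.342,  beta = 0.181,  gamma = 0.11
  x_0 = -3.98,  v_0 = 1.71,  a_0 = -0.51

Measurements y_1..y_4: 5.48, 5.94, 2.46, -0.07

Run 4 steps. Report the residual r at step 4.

resid = -12.9110

step 1: x_pred=-2.8277  r=8.3077  x^+=0.0135  v^+=3.3009  a^+=2.6543
step 2: x_pred=3.2888  r=2.6512  x^+=4.1955  v^+=5.9496  a^+=3.6641
step 3: x_pred=9.7754  r=-7.3154  x^+=7.2735  v^+=6.9921  a^+=0.8777
step 4: x_pred=12.8410  r=-12.9110  x^+=8.4254  v^+=4.5843  a^+=-4.0399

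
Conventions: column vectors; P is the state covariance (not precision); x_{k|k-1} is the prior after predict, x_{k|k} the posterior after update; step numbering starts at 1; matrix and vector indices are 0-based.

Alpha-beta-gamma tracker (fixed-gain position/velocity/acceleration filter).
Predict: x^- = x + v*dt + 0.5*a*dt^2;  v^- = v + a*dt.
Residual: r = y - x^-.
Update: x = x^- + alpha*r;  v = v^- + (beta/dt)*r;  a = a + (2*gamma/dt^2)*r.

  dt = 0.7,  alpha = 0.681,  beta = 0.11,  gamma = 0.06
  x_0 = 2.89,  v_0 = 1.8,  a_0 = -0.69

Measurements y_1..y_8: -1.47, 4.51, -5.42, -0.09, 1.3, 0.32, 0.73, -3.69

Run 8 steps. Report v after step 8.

step 1: x_pred=3.9810  r=-5.4510  x^+=0.2689  v^+=0.4604  a^+=-2.0249
step 2: x_pred=0.0950  r=4.4150  x^+=3.1016  v^+=-0.2632  a^+=-0.9437
step 3: x_pred=2.6861  r=-8.1061  x^+=-2.8341  v^+=-2.1977  a^+=-2.9289
step 4: x_pred=-5.0901  r=5.0001  x^+=-1.6850  v^+=-3.4622  a^+=-1.7044
step 5: x_pred=-4.5261  r=5.8261  x^+=-0.5585  v^+=-3.7397  a^+=-0.2776
step 6: x_pred=-3.2443  r=3.5643  x^+=-0.8170  v^+=-3.3739  a^+=0.5953
step 7: x_pred=-3.0329  r=3.7629  x^+=-0.4704  v^+=-2.3659  a^+=1.5168
step 8: x_pred=-1.7548  r=-1.9352  x^+=-3.0727  v^+=-1.6082  a^+=1.0429

v_post = -1.6082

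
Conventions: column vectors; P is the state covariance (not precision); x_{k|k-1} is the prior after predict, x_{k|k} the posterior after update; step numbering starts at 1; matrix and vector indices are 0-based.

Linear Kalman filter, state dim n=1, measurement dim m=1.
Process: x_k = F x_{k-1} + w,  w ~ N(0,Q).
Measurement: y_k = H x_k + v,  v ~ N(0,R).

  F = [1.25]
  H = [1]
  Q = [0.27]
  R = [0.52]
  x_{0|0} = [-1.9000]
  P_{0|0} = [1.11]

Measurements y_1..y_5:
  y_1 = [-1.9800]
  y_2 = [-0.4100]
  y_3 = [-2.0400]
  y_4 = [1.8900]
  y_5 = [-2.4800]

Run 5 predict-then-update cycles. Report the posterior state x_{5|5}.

x_post = [-1.3663]

step 1: x^-=[-2.3750]  P^-=[2.0044]  S=[2.5244]  K=[0.7940]  nu=[0.3950]  x^+=[-2.0614]  P^+=[0.4129]
step 2: x^-=[-2.5767]  P^-=[0.9151]  S=[1.4351]  K=[0.6377]  nu=[2.1667]  x^+=[-1.1951]  P^+=[0.3316]
step 3: x^-=[-1.4938]  P^-=[0.7881]  S=[1.3081]  K=[0.6025]  nu=[-0.5462]  x^+=[-1.8229]  P^+=[0.3133]
step 4: x^-=[-2.2786]  P^-=[0.7595]  S=[1.2795]  K=[0.5936]  nu=[4.1686]  x^+=[0.1959]  P^+=[0.3087]
step 5: x^-=[0.2448]  P^-=[0.7523]  S=[1.2723]  K=[0.5913]  nu=[-2.7248]  x^+=[-1.3663]  P^+=[0.3075]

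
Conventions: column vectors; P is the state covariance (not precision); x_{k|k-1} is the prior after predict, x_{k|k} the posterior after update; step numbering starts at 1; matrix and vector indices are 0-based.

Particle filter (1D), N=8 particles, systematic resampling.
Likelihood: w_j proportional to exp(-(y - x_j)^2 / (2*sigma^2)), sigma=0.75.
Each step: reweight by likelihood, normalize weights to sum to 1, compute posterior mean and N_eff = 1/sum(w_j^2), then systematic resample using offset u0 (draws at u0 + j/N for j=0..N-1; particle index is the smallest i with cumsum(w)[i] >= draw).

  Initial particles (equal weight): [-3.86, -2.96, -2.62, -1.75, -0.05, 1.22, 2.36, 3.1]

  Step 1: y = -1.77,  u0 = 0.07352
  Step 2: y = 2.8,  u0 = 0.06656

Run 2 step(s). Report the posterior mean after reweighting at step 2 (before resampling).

post_mean = -1.7502

step 1: w=[0.0108, 0.1493, 0.2765, 0.5253, 0.0379, 0.0002, 0.0000, 0.0000]  mean=-2.1290  Neff=2.6577  idx=[1, 2, 2, 3, 3, 3, 3, 3]
step 2: w=[0.0000, 0.0001, 0.0001, 0.2000, 0.2000, 0.2000, 0.2000, 0.2000]  mean=-1.7502  Neff=5.0018  idx=[3, 3, 4, 5, 5, 6, 7, 7]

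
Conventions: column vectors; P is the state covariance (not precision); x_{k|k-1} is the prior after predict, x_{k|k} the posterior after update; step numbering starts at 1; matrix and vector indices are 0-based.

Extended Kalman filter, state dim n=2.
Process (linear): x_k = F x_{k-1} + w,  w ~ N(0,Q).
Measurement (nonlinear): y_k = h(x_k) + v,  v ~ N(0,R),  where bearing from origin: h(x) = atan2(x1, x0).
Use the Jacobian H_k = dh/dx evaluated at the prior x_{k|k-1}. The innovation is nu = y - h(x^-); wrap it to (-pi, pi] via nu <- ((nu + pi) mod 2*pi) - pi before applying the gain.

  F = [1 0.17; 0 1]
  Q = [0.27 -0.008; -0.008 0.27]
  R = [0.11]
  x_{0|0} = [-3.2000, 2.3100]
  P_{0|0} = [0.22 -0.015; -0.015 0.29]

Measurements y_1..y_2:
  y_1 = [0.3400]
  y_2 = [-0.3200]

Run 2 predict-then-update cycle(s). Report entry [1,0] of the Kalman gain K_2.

step 1: x^-=[-2.8073, 2.3100]  P^-=[0.4933 0.0263; 0.0263 0.5600]  H_jac=[-0.1748 -0.2124]  S=[0.1523]  K=[-0.6028; -0.8113]  nu=[-2.1131]  x^+=[-1.5335, 4.0242]  P^+=[0.4379 -0.0482; -0.0482 0.4598]
step 2: x^-=[-0.8494, 4.0242]  P^-=[0.7049 0.0220; 0.0220 0.7298]  H_jac=[-0.2379 -0.0502]  S=[0.1523]  K=[-1.1086; -0.2750]  nu=[-2.0988]  x^+=[1.4773, 4.6015]  P^+=[0.5177 -0.0244; -0.0244 0.7183]

K[1,0] = -0.2750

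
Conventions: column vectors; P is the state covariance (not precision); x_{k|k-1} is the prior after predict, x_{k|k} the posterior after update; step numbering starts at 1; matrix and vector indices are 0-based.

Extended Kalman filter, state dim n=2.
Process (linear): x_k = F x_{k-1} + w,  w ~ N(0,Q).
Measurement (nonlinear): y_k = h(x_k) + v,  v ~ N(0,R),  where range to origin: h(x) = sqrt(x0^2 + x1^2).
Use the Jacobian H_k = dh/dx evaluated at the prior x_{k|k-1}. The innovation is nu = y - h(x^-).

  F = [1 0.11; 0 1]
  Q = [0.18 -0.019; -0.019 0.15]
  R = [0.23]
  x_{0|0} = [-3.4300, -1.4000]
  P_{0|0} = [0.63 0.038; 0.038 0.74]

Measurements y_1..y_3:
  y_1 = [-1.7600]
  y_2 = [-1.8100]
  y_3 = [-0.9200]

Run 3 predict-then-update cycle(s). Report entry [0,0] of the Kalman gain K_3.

step 1: x^-=[-3.5840, -1.4000]  P^-=[0.8273 0.1004; 0.1004 0.8900]  H_jac=[-0.9315 -0.3639]  S=[1.1337]  K=[-0.7120; -0.3681]  nu=[-5.6077]  x^+=[0.4085, 0.6644]  P^+=[0.2527 -0.1967; -0.1967 0.7364]
step 2: x^-=[0.4816, 0.6644]  P^-=[0.3983 -0.1347; -0.1347 0.8864]  H_jac=[0.5869 0.8097]  S=[0.8202]  K=[0.1520; 0.7786]  nu=[-2.6306]  x^+=[0.0818, -1.3837]  P^+=[0.3793 -0.2318; -0.2318 0.3892]
step 3: x^-=[-0.0704, -1.3837]  P^-=[0.5130 -0.2080; -0.2080 0.5392]  H_jac=[-0.0508 -0.9987]  S=[0.7480]  K=[0.2428; -0.7058]  nu=[-2.3055]  x^+=[-0.6303, 0.2435]  P^+=[0.4689 -0.0798; -0.0798 0.1666]

K[0,0] = 0.2428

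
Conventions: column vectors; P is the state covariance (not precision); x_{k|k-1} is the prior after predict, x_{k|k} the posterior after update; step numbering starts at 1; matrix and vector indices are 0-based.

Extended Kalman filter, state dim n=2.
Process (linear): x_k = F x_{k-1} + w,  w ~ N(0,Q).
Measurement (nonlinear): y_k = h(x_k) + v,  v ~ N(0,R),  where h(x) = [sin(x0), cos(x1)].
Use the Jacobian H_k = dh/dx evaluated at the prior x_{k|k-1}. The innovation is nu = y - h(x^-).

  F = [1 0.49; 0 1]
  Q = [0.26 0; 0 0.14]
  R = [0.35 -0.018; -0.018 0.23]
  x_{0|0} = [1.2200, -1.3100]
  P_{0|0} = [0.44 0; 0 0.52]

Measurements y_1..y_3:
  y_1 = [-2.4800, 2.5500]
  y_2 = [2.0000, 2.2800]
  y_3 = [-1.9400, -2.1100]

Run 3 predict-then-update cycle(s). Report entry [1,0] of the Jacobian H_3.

H_jac[1,0] = 0.0000

step 1: x^-=[0.5781, -1.3100]  P^-=[0.8249 0.2548; 0.2548 0.6600]  H_jac=[0.8375 0.0000; 0.0000 0.9662]  S=[0.9286 0.1882; 0.1882 0.8461]  K=[0.7173 0.1314; 0.0807 0.7357]  nu=[-3.0264, 2.2921]  x^+=[-1.2916, 0.1321]  P^+=[0.2970 0.0179; 0.0179 0.1736]
step 2: x^-=[-1.2269, 0.1321]  P^-=[0.6162 0.1030; 0.1030 0.3136]  H_jac=[0.3371 0.0000; 0.0000 -0.1317]  S=[0.4200 -0.0226; -0.0226 0.2354]  K=[0.4940 -0.0102; 0.0736 -0.1683]  nu=[2.9415, 1.2887]  x^+=[0.2131, 0.1317]  P^+=[0.5134 0.0854; 0.0854 0.3041]
step 3: x^-=[0.2776, 0.1317]  P^-=[0.9302 0.2344; 0.2344 0.4441]  H_jac=[0.9617 0.0000; 0.0000 -0.1313]  S=[1.2103 -0.0476; -0.0476 0.2377]  K=[0.7398 0.0187; 0.1780 -0.2097]  nu=[-2.2141, -3.1013]  x^+=[-1.4184, 0.3878]  P^+=[0.2689 0.0687; 0.0687 0.3918]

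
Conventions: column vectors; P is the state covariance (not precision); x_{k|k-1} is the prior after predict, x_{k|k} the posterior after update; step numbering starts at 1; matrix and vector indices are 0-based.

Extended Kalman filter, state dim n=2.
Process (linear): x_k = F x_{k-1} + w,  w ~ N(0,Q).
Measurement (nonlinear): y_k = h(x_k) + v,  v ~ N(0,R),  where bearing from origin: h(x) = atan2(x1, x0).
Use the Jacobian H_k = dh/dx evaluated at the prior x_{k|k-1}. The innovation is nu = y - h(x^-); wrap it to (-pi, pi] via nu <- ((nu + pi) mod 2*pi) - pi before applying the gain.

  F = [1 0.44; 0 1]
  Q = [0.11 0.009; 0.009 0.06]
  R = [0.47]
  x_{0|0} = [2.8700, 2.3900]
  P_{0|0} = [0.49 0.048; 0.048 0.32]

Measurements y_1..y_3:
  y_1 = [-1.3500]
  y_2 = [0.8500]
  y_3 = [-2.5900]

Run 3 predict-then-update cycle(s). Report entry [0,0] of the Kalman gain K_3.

K[0,0] = -0.0041

step 1: x^-=[3.9216, 2.3900]  P^-=[0.7042 0.1978; 0.1978 0.3800]  H_jac=[-0.1133 0.1859]  S=[0.4838]  K=[-0.0889; 0.0997]  nu=[-1.8973]  x^+=[4.0903, 2.2008]  P^+=[0.7004 0.2021; 0.2021 0.3752]
step 2: x^-=[5.0587, 2.2008]  P^-=[1.0608 0.3762; 0.3762 0.4352]  H_jac=[-0.0723 0.1662]  S=[0.4785]  K=[-0.0296; 0.0943]  nu=[0.4396]  x^+=[5.0456, 2.2423]  P^+=[1.0604 0.3775; 0.3775 0.4309]
step 3: x^-=[6.0322, 2.2423]  P^-=[1.5861 0.5761; 0.5761 0.4909]  H_jac=[-0.0541 0.1457]  S=[0.4760]  K=[-0.0041; 0.0847]  nu=[-2.9459]  x^+=[6.0444, 1.9928]  P^+=[1.5861 0.5763; 0.5763 0.4875]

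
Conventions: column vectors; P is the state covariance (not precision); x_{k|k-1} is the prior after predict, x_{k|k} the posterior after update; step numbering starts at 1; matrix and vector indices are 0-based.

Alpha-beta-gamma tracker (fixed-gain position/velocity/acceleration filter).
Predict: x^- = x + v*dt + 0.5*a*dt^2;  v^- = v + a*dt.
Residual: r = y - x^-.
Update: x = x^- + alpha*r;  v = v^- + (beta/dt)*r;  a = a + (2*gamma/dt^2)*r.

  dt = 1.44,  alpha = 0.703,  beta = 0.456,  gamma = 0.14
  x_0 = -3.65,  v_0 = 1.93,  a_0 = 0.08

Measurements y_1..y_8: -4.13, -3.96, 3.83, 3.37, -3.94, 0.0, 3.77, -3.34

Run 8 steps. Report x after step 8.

step 1: x_pred=-0.7879  r=-3.3421  x^+=-3.1374  v^+=0.9869  a^+=-0.3713
step 2: x_pred=-2.1013  r=-1.8587  x^+=-3.4080  v^+=-0.1364  a^+=-0.6223
step 3: x_pred=-4.2496  r=8.0796  x^+=1.4304  v^+=1.5260  a^+=0.4687
step 4: x_pred=4.1138  r=-0.7438  x^+=3.5909  v^+=1.9654  a^+=0.3683
step 5: x_pred=6.8030  r=-10.7430  x^+=-0.7493  v^+=-0.9062  a^+=-1.0824
step 6: x_pred=-3.1764  r=3.1764  x^+=-0.9434  v^+=-1.4589  a^+=-0.6534
step 7: x_pred=-3.7217  r=7.4917  x^+=1.5450  v^+=-0.0275  a^+=0.3582
step 8: x_pred=1.8767  r=-5.2167  x^+=-1.7906  v^+=-1.1637  a^+=-0.3462

x_post = -1.7906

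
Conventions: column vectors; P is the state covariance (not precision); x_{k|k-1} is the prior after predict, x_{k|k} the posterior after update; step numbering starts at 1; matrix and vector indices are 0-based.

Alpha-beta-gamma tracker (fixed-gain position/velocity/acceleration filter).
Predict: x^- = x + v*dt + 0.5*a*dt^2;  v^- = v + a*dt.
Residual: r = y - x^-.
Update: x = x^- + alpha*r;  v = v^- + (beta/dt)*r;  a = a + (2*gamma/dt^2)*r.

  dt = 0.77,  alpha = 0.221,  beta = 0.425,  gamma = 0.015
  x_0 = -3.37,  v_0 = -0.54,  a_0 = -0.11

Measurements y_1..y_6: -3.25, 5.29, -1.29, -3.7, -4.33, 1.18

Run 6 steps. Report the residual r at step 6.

step 1: x_pred=-3.8184  r=0.5684  x^+=-3.6928  v^+=-0.3110  a^+=-0.0812
step 2: x_pred=-3.9563  r=9.2463  x^+=-1.9129  v^+=4.7300  a^+=0.3866
step 3: x_pred=1.8438  r=-3.1338  x^+=1.1512  v^+=3.2980  a^+=0.2280
step 4: x_pred=3.7583  r=-7.4583  x^+=2.1100  v^+=-0.6430  a^+=-0.1493
step 5: x_pred=1.5706  r=-5.9006  x^+=0.2666  v^+=-4.0148  a^+=-0.4479
step 6: x_pred=-2.9576  r=4.1376  x^+=-2.0432  v^+=-2.0759  a^+=-0.2385

resid = 4.1376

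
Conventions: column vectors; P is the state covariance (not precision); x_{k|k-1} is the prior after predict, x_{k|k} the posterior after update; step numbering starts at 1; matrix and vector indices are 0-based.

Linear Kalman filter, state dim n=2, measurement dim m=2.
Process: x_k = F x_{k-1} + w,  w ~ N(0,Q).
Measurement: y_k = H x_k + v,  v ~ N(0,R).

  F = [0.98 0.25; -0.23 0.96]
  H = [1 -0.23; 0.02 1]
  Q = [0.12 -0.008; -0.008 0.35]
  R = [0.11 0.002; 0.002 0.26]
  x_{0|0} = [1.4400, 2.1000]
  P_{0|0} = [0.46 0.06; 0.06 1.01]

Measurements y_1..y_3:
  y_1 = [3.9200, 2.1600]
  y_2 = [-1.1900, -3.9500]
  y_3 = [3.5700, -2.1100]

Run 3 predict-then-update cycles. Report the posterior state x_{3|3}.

step 1: x^-=[1.9362, 1.6848]  P^-=[0.6543 0.1837; 0.1837 1.2787]  S=[0.7474 -0.0961; -0.0961 1.5463]  K=[0.8420 0.1796; -0.0413 0.8267]  nu=[2.3713, 0.4365]  x^+=[4.0112, 1.9476]  P^+=[0.1036 0.0463; 0.0463 0.2139]
step 2: x^-=[4.4178, 0.9472]  P^-=[0.2556 0.0609; 0.0609 0.5322]  S=[0.3657 -0.0547; -0.0547 0.7947]  K=[0.6800 0.1298; -0.0685 0.6665]  nu=[-5.3900, -4.9855]  x^+=[0.1055, -2.0061]  P^+=[0.0828 0.0335; 0.0335 0.1725]
step 3: x^-=[-0.3981, -1.9501]  P^-=[0.2267 0.0443; 0.0443 0.4986]  S=[0.3426 -0.0640; -0.0640 0.7604]  K=[0.6540 0.1193; -0.0839 0.6497]  nu=[3.5196, -0.1519]  x^+=[1.8857, -2.3442]  P^+=[0.0793 0.0307; 0.0307 0.1681]

x_post = [1.8857, -2.3442]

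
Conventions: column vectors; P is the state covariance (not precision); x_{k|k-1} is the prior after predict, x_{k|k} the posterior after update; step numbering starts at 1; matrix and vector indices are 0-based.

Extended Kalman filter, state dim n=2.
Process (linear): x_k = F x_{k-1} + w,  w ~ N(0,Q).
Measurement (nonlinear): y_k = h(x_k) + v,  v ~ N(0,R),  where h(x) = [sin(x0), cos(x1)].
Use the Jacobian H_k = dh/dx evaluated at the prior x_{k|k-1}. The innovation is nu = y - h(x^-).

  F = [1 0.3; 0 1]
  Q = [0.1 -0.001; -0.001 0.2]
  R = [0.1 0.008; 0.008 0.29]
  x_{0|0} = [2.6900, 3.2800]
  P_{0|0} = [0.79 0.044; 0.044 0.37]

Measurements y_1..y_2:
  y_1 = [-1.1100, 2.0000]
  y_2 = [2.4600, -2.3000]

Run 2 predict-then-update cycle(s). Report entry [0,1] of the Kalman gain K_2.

step 1: x^-=[3.6740, 3.2800]  P^-=[0.9497 0.1540; 0.1540 0.5700]  H_jac=[-0.8616 0.0000; 0.0000 0.1380]  S=[0.8050 -0.0103; -0.0103 0.3008]  K=[-1.0160 0.0358; -0.1616 0.2559]  nu=[-0.6024, 2.9904]  x^+=[4.3931, 4.1425]  P^+=[0.1176 0.0164; 0.0164 0.5284]
step 2: x^-=[5.6359, 4.1425]  P^-=[0.2750 0.1739; 0.1739 0.7284]  H_jac=[0.7977 0.0000; 0.0000 0.8419]  S=[0.2750 0.1248; 0.1248 0.8064]  K=[0.7693 0.0625; 0.1713 0.7341]  nu=[3.0630, -1.7604]  x^+=[7.8823, 3.3750]  P^+=[0.0971 0.0288; 0.0288 0.2545]

K[0,1] = 0.0625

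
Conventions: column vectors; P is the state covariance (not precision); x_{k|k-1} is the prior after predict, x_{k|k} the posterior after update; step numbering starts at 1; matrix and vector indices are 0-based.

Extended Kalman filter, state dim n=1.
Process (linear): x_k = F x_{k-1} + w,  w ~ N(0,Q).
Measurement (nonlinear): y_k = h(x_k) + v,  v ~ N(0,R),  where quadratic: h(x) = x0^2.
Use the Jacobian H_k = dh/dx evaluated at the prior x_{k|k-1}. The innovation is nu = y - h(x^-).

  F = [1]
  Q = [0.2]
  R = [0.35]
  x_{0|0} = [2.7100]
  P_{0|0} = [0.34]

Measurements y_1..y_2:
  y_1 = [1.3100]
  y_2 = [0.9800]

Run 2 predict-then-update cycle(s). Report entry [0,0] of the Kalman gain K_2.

K[0,0] = 0.2666

step 1: x^-=[2.7100]  P^-=[0.5400]  H_jac=[5.4200]  S=[16.2133]  K=[0.1805]  nu=[-6.0341]  x^+=[1.6207]  P^+=[0.0117]
step 2: x^-=[1.6207]  P^-=[0.2117]  H_jac=[3.2415]  S=[2.5739]  K=[0.2666]  nu=[-1.6468]  x^+=[1.1818]  P^+=[0.0288]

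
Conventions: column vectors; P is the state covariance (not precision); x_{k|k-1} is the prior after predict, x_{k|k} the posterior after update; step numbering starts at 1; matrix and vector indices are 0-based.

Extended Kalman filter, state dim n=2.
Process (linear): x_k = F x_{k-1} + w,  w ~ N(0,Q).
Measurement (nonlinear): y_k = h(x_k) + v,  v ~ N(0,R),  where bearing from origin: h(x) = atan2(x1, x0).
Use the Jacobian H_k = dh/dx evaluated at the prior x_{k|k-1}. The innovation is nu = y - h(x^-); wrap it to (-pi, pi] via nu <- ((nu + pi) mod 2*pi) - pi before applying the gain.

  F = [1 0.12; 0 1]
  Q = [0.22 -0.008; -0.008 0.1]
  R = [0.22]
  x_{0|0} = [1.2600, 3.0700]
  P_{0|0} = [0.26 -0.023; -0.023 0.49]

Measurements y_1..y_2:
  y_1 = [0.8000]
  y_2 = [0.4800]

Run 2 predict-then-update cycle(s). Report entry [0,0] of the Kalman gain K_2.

K[0,0] = -0.4981

step 1: x^-=[1.6284, 3.0700]  P^-=[0.4815 0.0278; 0.0278 0.5900]  H_jac=[-0.2542 0.1348]  S=[0.2599]  K=[-0.4565; 0.2789]  nu=[-0.2831]  x^+=[1.7576, 2.9911]  P^+=[0.4274 0.0609; 0.0609 0.5698]
step 2: x^-=[2.1166, 2.9911]  P^-=[0.6702 0.1213; 0.1213 0.6698]  H_jac=[-0.2228 0.1576]  S=[0.2614]  K=[-0.4981; 0.3006]  nu=[-0.4750]  x^+=[2.3531, 2.8483]  P^+=[0.6053 0.1604; 0.1604 0.6462]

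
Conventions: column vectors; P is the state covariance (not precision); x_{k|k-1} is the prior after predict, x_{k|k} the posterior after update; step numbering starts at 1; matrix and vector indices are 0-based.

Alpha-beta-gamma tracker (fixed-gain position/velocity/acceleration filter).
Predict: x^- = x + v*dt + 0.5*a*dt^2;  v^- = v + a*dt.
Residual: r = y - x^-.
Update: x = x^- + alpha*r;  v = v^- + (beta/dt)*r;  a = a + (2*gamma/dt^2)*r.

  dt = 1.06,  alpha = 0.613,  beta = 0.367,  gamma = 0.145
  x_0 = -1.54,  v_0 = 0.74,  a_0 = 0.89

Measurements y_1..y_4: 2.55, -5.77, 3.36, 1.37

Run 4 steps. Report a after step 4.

a_post = -0.2346

step 1: x_pred=-0.2556  r=2.8056  x^+=1.4642  v^+=2.6548  a^+=1.6141
step 2: x_pred=5.1851  r=-10.9551  x^+=-1.5304  v^+=0.5728  a^+=-1.2134
step 3: x_pred=-1.6049  r=4.9649  x^+=1.4386  v^+=1.0056  a^+=0.0681
step 4: x_pred=2.5427  r=-1.1727  x^+=1.8239  v^+=0.6717  a^+=-0.2346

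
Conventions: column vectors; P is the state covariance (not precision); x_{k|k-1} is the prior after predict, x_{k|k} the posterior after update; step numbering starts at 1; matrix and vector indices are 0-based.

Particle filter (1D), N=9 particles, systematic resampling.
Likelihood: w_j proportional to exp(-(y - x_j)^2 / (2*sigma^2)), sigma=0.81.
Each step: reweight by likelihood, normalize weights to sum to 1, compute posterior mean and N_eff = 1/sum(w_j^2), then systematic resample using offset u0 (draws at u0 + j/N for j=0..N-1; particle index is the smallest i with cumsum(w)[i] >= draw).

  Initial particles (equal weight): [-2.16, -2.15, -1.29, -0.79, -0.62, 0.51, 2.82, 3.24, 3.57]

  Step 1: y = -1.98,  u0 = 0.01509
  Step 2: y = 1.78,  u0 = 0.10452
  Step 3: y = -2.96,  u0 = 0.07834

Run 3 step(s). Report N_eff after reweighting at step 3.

N_eff = 5.6930

step 1: w=[0.3009, 0.3017, 0.2146, 0.1048, 0.0753, 0.0027, 0.0000, 0.0000, 0.0000]  mean=-1.7034  Neff=4.0943  idx=[0, 0, 0, 1, 1, 1, 2, 2, 3]
step 2: w=[0.0009, 0.0009, 0.0009, 0.0010, 0.0010, 0.0010, 0.0940, 0.0940, 0.8064]  mean=-0.8916  Neff=1.4971  idx=[7, 8, 8, 8, 8, 8, 8, 8, 8]
step 3: w=[0.3506, 0.0812, 0.0812, 0.0812, 0.0812, 0.0812, 0.0812, 0.0812, 0.0812]  mean=-0.9653  Neff=5.6930  idx=[0, 0, 0, 1, 3, 4, 5, 7, 8]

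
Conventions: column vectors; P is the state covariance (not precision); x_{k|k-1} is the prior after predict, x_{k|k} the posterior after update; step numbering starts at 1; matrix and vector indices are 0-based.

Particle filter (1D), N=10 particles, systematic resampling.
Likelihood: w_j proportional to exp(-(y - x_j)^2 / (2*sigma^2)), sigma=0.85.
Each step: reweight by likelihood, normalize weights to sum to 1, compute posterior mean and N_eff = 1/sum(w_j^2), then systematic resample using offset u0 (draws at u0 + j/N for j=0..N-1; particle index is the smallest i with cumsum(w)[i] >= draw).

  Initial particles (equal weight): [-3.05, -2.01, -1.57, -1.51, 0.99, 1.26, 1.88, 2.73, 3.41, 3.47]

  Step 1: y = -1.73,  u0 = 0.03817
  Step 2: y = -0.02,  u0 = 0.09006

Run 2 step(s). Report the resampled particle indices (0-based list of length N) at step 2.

resampled_idx = [2, 4, 5, 5, 6, 7, 7, 8, 9, 9]

step 1: w=[0.0935, 0.2956, 0.3066, 0.3018, 0.0019, 0.0006, 0.0000, 0.0000, 0.0000, 0.0000]  mean=-1.8135  Neff=3.5561  idx=[0, 1, 1, 1, 2, 2, 2, 3, 3, 3]
step 2: w=[0.0012, 0.0458, 0.0458, 0.0458, 0.1345, 0.1345, 0.1345, 0.1526, 0.1526, 0.1526]  mean=-1.6048  Neff=7.6654  idx=[2, 4, 5, 5, 6, 7, 7, 8, 9, 9]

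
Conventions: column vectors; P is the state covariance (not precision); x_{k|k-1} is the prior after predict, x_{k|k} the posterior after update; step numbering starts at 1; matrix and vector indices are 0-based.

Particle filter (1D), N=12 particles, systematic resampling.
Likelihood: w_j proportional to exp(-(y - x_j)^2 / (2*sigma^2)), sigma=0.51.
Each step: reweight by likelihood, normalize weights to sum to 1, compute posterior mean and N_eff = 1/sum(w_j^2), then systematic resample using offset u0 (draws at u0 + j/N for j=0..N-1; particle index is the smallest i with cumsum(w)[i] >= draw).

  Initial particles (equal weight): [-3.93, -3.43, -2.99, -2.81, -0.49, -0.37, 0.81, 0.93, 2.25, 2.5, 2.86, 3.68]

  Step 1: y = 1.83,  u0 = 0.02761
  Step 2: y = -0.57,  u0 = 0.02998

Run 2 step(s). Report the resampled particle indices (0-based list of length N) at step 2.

step 1: w=[0.0000, 0.0000, 0.0000, 0.0000, 0.0000, 0.0001, 0.0840, 0.1307, 0.4419, 0.2617, 0.0807, 0.0009]  mean=2.0722  Neff=3.3960  idx=[6, 7, 7, 8, 8, 8, 8, 8, 9, 9, 9, 10]
step 2: w=[0.4928, 0.2536, 0.2536, 0.0000, 0.0000, 0.0000, 0.0000, 0.0000, 0.0000, 0.0000, 0.0000, 0.0000]  mean=0.8709  Neff=2.6921  idx=[0, 0, 0, 0, 0, 0, 1, 1, 1, 2, 2, 2]

resampled_idx = [0, 0, 0, 0, 0, 0, 1, 1, 1, 2, 2, 2]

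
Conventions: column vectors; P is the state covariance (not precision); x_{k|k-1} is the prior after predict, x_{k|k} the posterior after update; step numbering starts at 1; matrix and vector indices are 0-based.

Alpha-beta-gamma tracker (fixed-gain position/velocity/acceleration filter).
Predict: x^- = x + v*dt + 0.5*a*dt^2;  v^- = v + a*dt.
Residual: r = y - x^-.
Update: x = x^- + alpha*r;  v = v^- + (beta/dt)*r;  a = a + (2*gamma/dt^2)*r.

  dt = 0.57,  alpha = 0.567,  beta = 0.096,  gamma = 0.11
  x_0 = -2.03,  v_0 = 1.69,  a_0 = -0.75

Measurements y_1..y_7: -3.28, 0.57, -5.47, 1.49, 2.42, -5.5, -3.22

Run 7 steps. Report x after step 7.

x_post = -3.1042

step 1: x_pred=-1.1885  r=-2.0915  x^+=-2.3744  v^+=0.9103  a^+=-2.1662
step 2: x_pred=-2.2075  r=2.7775  x^+=-0.6326  v^+=0.1433  a^+=-0.2855
step 3: x_pred=-0.5973  r=-4.8727  x^+=-3.3601  v^+=-0.8401  a^+=-3.5849
step 4: x_pred=-4.4214  r=5.9114  x^+=-1.0696  v^+=-1.8879  a^+=0.4178
step 5: x_pred=-2.0778  r=4.4978  x^+=0.4724  v^+=-0.8922  a^+=3.4635
step 6: x_pred=0.5265  r=-6.0265  x^+=-2.8905  v^+=0.0670  a^+=-0.6173
step 7: x_pred=-2.9526  r=-0.2674  x^+=-3.1042  v^+=-0.3299  a^+=-0.7983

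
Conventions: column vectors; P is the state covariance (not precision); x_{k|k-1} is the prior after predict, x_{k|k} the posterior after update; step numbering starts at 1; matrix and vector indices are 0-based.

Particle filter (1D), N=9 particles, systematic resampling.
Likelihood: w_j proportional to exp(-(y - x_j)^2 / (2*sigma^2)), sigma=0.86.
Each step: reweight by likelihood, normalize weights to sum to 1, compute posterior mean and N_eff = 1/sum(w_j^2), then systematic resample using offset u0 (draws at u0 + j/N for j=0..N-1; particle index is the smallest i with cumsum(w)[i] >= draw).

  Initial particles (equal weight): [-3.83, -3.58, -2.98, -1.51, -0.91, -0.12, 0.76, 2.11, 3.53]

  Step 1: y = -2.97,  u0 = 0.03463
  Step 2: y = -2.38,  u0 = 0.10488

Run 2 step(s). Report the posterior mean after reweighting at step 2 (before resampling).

step 1: w=[0.2262, 0.2900, 0.3729, 0.0883, 0.0212, 0.0015, 0.0000, 0.0000, 0.0000]  mean=-3.1682  Neff=3.5398  idx=[0, 0, 1, 1, 1, 2, 2, 2, 3]
step 2: w=[0.0528, 0.0528, 0.0827, 0.0827, 0.0827, 0.1716, 0.1716, 0.1716, 0.1313]  mean=-3.0258  Neff=7.5919  idx=[1, 3, 4, 5, 6, 6, 7, 8, 8]

post_mean = -3.0258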